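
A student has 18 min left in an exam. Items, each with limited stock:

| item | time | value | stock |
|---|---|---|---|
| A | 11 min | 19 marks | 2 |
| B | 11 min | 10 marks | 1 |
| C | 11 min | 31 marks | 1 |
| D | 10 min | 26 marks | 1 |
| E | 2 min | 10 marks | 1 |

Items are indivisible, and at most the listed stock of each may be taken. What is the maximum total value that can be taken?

Best selections within time 18 and stock limits:
- 1×C + 1×E: time 13, value 41
- 1×D + 1×E: time 12, value 36
- 1×C: time 11, value 31
- 1×A + 1×E: time 13, value 29
Best: 41 marks.

41 marks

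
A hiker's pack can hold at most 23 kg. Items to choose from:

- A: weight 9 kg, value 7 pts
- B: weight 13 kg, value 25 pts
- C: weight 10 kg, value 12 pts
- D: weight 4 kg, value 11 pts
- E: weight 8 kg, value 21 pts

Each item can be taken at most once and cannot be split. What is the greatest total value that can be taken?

This is a 0/1 knapsack; check combinations near the capacity.
- B+E: weight 13+8=21, value 25+21=46
- C+D+E: weight 10+4+8=22, value 12+11+21=44
- A+D+E: weight 9+4+8=21, value 7+11+21=39
Best: 46 pts.

46 pts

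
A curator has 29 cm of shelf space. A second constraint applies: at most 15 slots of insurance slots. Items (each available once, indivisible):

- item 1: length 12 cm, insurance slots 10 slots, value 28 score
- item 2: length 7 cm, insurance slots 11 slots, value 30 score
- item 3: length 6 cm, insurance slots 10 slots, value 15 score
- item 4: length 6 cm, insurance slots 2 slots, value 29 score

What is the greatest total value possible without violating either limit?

59 score

Feasible sets respecting both limits:
- item 2+item 4: length 13, insurance slots 13, value 59
- item 1+item 4: length 18, insurance slots 12, value 57
- item 3+item 4: length 12, insurance slots 12, value 44
- item 2: length 7, insurance slots 11, value 30
Best: 59 score.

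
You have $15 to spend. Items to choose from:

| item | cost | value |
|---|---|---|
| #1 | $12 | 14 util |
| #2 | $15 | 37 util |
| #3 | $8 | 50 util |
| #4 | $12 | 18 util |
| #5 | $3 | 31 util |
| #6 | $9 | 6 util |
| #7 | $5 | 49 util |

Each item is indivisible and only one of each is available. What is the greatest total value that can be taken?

Check high-value combinations within $15:
- #3+#7: cost 8+5=13, value 50+49=99
- #3+#5: cost 8+3=11, value 50+31=81
- #5+#7: cost 3+5=8, value 31+49=80
Best: 99 util.

99 util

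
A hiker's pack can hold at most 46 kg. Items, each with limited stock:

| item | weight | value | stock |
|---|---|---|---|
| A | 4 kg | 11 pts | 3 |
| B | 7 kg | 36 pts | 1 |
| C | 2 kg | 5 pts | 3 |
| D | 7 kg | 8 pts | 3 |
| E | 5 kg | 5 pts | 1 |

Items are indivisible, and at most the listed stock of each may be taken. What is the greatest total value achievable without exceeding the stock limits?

108 pts

Best selections within weight 46 and stock limits:
- 3×A + 1×B + 3×C + 3×D: weight 46, value 108
- 3×A + 1×B + 3×C + 2×D + 1×E: weight 44, value 105
- 3×A + 1×B + 2×C + 3×D: weight 44, value 103
- 3×A + 1×B + 3×C + 2×D: weight 39, value 100
Best: 108 pts.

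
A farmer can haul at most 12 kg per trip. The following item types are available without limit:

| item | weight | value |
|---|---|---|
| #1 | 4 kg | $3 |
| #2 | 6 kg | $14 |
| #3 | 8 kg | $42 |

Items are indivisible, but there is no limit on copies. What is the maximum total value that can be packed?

$45

Best value-per-unit is #3 at 42/8; filling with it alone gives 1×42 = 42.
Optimal mix: 1×#1 + 1×#3 → weight 12, value 45.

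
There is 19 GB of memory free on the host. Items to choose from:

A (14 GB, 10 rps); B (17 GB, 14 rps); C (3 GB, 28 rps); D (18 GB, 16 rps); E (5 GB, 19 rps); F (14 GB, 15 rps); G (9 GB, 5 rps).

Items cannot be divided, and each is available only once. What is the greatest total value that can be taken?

52 rps

Check high-value combinations within 19 GB:
- C+E+G: memory 3+5+9=17, value 28+19+5=52
- C+E: memory 3+5=8, value 28+19=47
- C+F: memory 3+14=17, value 28+15=43
- A+C: memory 14+3=17, value 10+28=38
Best: 52 rps.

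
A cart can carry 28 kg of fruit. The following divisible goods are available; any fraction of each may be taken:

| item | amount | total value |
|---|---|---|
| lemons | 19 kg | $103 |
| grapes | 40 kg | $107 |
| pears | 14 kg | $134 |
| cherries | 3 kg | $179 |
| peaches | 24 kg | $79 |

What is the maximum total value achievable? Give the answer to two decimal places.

372.63

Take in order of value per unit:
- cherries (179/3 per unit): all 3 → value 179, running total 179.00
- pears (134/14 per unit): all 14 → value 134, running total 313.00
- lemons (103/19 per unit): 11 of 19 → value 11×103/19 = 59.6316, running total 372.63
Total 372.63.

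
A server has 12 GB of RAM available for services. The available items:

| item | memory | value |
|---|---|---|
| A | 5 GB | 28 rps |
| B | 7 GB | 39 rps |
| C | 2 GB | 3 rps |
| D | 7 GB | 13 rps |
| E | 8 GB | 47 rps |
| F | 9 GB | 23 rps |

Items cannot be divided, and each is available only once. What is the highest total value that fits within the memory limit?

67 rps

Check high-value combinations within 12 GB:
- A+B: memory 5+7=12, value 28+39=67
- C+E: memory 2+8=10, value 3+47=50
- E: memory 8, value 47
- B+C: memory 7+2=9, value 39+3=42
Best: 67 rps.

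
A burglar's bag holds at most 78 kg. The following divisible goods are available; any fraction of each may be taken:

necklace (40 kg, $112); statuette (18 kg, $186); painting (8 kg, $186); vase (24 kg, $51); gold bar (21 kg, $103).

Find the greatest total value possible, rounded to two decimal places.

561.80

Take in order of value per unit:
- painting (186/8 per unit): all 8 → value 186, running total 186.00
- statuette (186/18 per unit): all 18 → value 186, running total 372.00
- gold bar (103/21 per unit): all 21 → value 103, running total 475.00
- necklace (112/40 per unit): 31 of 40 → value 31×112/40 = 86.8000, running total 561.80
Total 561.80.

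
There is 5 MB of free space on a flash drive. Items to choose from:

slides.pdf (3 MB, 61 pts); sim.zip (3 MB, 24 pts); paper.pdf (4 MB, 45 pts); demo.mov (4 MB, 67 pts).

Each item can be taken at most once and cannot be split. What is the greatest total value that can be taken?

67 pts

Check high-value combinations within 5 MB:
- demo.mov: size 4, value 67
- slides.pdf: size 3, value 61
- paper.pdf: size 4, value 45
- sim.zip: size 3, value 24
Best: 67 pts.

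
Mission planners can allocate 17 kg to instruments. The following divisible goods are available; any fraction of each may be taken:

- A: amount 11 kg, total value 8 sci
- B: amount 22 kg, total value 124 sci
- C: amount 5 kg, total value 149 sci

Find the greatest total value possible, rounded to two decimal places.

216.64

Take in order of value per unit:
- C (149/5 per unit): all 5 → value 149, running total 149.00
- B (124/22 per unit): 12 of 22 → value 12×124/22 = 67.6364, running total 216.64
Total 216.64.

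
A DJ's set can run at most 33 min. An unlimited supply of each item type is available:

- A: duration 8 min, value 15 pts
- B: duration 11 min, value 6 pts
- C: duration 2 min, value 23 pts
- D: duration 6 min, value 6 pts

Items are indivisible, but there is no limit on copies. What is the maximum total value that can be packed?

368 pts

Best value-per-unit is C at 23/2, and filling with it alone uses duration 16×2=32. No mix of the others beats 16×23 = 368.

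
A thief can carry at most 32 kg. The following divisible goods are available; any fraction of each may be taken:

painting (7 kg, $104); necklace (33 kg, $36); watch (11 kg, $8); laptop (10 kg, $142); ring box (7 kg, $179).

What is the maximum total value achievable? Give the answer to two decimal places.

Take in order of value per unit:
- ring box (179/7 per unit): all 7 → value 179, running total 179.00
- painting (104/7 per unit): all 7 → value 104, running total 283.00
- laptop (142/10 per unit): all 10 → value 142, running total 425.00
- necklace (36/33 per unit): 8 of 33 → value 8×36/33 = 8.7273, running total 433.73
Total 433.73.

433.73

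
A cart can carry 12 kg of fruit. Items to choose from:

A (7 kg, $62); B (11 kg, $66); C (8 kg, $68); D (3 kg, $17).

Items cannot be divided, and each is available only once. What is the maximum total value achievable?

$85

This is a 0/1 knapsack; check combinations near the capacity.
- C+D: weight 8+3=11, value 68+17=85
- A+D: weight 7+3=10, value 62+17=79
- C: weight 8, value 68
- B: weight 11, value 66
- A: weight 7, value 62
Best: $85.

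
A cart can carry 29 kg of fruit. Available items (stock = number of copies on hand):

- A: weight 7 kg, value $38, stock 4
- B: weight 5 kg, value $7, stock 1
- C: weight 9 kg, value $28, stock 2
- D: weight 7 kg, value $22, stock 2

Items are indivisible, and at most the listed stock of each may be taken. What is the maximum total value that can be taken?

Top feasible selections:
- 4×A: weight 28, value 152
- 3×A + 1×D: weight 28, value 136
- 3×A + 1×B: weight 26, value 121
Best: $152.

$152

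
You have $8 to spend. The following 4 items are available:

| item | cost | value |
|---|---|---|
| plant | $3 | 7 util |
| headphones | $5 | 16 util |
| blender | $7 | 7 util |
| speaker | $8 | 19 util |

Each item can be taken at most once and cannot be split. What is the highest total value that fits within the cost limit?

23 util

Check high-value combinations within $8:
- plant+headphones: cost 3+5=8, value 7+16=23
- speaker: cost 8, value 19
- headphones: cost 5, value 16
Best: 23 util.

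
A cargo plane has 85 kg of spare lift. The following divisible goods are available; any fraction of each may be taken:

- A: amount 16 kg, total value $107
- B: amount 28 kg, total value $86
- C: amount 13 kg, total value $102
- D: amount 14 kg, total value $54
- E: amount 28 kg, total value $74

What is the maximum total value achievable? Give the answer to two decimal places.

Take in order of value per unit:
- C (102/13 per unit): all 13 → value 102, running total 102.00
- A (107/16 per unit): all 16 → value 107, running total 209.00
- D (54/14 per unit): all 14 → value 54, running total 263.00
- B (86/28 per unit): all 28 → value 86, running total 349.00
- E (74/28 per unit): 14 of 28 → value 14×74/28 = 37.0000, running total 386.00
Total 386.00.

386.00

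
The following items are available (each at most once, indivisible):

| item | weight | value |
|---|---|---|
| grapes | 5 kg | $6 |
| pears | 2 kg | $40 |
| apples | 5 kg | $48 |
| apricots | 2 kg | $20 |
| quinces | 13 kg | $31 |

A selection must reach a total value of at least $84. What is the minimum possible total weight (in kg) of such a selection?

7

Subsets with value ≥ 84, sorted by total weight:
- pears+apples: weight 7, value 88
- pears+apples+apricots: weight 9, value 108
- grapes+pears+apples: weight 12, value 94
- grapes+pears+apples+apricots: weight 14, value 114
Minimum weight: 7 kg.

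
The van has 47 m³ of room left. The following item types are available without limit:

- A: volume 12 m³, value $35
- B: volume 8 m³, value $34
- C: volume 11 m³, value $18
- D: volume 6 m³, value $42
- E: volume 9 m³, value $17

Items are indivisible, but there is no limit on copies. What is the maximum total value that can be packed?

Best value-per-unit is D at 42/6, and filling with it alone uses volume 7×6=42. No mix of the others beats 7×42 = 294.

$294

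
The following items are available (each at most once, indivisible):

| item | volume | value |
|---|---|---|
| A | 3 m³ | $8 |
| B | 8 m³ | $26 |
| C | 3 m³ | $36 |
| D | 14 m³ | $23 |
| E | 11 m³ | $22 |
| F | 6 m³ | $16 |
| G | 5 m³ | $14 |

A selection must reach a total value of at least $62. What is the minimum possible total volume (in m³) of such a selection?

11

Subsets with value ≥ 62, sorted by total volume:
- B+C: volume 11, value 62
- A+B+C: volume 14, value 70
- C+F+G: volume 14, value 66
- B+C+G: volume 16, value 76
Minimum volume: 11 m³.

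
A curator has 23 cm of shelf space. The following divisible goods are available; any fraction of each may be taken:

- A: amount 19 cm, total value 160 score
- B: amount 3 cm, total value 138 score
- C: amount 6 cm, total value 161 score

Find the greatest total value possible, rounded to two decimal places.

416.89

Take in order of value per unit:
- B (138/3 per unit): all 3 → value 138, running total 138.00
- C (161/6 per unit): all 6 → value 161, running total 299.00
- A (160/19 per unit): 14 of 19 → value 14×160/19 = 117.8947, running total 416.89
Total 416.89.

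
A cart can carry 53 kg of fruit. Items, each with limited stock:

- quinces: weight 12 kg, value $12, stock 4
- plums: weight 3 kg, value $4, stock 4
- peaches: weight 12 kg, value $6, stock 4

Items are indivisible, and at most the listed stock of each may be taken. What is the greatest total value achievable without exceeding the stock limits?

Top feasible selections:
- 3×quinces + 4×plums: weight 48, value 52
- 4×quinces + 1×plums: weight 51, value 52
Best: $52.

$52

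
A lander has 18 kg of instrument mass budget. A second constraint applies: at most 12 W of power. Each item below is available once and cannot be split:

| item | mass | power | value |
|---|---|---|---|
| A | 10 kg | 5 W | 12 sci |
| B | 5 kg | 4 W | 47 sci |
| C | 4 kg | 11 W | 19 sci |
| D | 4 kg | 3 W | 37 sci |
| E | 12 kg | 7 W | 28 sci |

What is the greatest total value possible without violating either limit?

84 sci

Feasible sets respecting both limits:
- B+D: mass 9, power 7, value 84
- B+E: mass 17, power 11, value 75
- D+E: mass 16, power 10, value 65
Best: 84 sci.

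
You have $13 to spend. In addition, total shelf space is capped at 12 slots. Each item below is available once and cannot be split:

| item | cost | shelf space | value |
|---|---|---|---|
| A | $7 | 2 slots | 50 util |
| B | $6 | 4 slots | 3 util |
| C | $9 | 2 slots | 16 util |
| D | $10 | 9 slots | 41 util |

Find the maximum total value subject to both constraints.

53 util

Feasible sets respecting both limits:
- A+B: cost 13, shelf space 6, value 53
- A: cost 7, shelf space 2, value 50
- D: cost 10, shelf space 9, value 41
Best: 53 util.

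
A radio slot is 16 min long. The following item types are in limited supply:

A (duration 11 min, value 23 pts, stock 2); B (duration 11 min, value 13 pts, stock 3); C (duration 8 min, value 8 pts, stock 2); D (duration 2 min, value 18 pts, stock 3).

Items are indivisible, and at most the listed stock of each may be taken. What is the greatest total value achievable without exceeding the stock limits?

Best selections within duration 16 and stock limits:
- 1×C + 3×D: duration 14, value 62
- 1×A + 2×D: duration 15, value 59
- 3×D: duration 6, value 54
Best: 62 pts.

62 pts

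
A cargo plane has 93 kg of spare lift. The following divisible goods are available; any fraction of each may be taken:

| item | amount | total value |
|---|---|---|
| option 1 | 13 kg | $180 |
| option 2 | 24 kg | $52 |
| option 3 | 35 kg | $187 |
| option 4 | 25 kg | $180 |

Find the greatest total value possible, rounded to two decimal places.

Take in order of value per unit:
- option 1 (180/13 per unit): all 13 → value 180, running total 180.00
- option 4 (180/25 per unit): all 25 → value 180, running total 360.00
- option 3 (187/35 per unit): all 35 → value 187, running total 547.00
- option 2 (52/24 per unit): 20 of 24 → value 20×52/24 = 43.3333, running total 590.33
Total 590.33.

590.33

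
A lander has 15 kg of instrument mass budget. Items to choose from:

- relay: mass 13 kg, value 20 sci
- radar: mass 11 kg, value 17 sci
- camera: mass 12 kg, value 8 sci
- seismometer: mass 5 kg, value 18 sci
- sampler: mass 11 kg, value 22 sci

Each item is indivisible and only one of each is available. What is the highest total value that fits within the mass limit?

Check high-value combinations within 15 kg:
- sampler: mass 11, value 22
- relay: mass 13, value 20
- seismometer: mass 5, value 18
- radar: mass 11, value 17
- camera: mass 12, value 8
Best: 22 sci.

22 sci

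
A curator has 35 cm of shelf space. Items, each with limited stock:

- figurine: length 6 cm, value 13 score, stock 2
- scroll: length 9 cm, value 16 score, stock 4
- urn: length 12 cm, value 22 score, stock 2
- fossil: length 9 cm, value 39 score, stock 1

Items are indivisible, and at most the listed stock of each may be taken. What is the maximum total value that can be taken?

Top feasible selections:
- 2×figurine + 1×urn + 1×fossil: length 33, value 87
- 1×figurine + 2×scroll + 1×fossil: length 33, value 84
- 2×urn + 1×fossil: length 33, value 83
- 2×figurine + 1×scroll + 1×fossil: length 30, value 81
Best: 87 score.

87 score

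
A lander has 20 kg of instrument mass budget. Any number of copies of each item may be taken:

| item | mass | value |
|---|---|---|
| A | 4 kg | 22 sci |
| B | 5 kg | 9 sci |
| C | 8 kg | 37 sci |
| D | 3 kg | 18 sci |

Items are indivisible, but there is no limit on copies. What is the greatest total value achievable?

Best value-per-unit is D at 18/3; filling with it alone gives 6×18 = 108.
Optimal mix: 2×A + 4×D → mass 20, value 116.

116 sci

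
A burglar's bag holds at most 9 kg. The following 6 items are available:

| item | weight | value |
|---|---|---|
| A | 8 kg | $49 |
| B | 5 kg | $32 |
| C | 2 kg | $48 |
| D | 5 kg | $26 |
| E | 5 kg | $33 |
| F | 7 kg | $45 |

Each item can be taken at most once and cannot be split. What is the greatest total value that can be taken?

Check high-value combinations within 9 kg:
- C+F: weight 2+7=9, value 48+45=93
- C+E: weight 2+5=7, value 48+33=81
- B+C: weight 5+2=7, value 32+48=80
Best: $93.

$93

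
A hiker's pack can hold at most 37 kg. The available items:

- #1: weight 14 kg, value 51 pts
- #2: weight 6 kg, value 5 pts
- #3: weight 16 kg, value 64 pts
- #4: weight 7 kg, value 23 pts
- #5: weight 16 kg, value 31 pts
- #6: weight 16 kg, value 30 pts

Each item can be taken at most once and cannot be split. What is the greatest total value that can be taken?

This is a 0/1 knapsack; check combinations near the capacity.
- #1+#3+#4: weight 14+16+7=37, value 51+64+23=138
- #1+#2+#3: weight 14+6+16=36, value 51+5+64=120
- #1+#3: weight 14+16=30, value 51+64=115
- #1+#4+#5: weight 14+7+16=37, value 51+23+31=105
Best: 138 pts.

138 pts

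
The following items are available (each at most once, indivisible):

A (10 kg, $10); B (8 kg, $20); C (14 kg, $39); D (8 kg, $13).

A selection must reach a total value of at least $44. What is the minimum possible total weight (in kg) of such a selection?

22

Subsets with value ≥ 44, sorted by total weight:
- B+C: weight 22, value 59
- C+D: weight 22, value 52
Minimum weight: 22 kg.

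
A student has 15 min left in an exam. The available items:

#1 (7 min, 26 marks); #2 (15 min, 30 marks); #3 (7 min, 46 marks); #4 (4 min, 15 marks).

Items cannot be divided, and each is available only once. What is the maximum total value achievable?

Check high-value combinations within 15 min:
- #1+#3: time 7+7=14, value 26+46=72
- #3+#4: time 7+4=11, value 46+15=61
- #3: time 7, value 46
- #1+#4: time 7+4=11, value 26+15=41
Best: 72 marks.

72 marks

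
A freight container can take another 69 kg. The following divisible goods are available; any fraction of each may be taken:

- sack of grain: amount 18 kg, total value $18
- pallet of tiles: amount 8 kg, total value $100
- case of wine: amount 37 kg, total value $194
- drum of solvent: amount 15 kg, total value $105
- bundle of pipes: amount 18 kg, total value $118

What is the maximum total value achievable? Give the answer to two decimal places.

469.81

Take in order of value per unit:
- pallet of tiles (100/8 per unit): all 8 → value 100, running total 100.00
- drum of solvent (105/15 per unit): all 15 → value 105, running total 205.00
- bundle of pipes (118/18 per unit): all 18 → value 118, running total 323.00
- case of wine (194/37 per unit): 28 of 37 → value 28×194/37 = 146.8108, running total 469.81
Total 469.81.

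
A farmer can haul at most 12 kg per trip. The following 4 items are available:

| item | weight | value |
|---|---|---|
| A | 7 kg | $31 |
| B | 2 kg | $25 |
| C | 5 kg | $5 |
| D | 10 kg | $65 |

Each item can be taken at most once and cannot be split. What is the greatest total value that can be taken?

Check high-value combinations within 12 kg:
- B+D: weight 2+10=12, value 25+65=90
- D: weight 10, value 65
- A+B: weight 7+2=9, value 31+25=56
- A+C: weight 7+5=12, value 31+5=36
- A: weight 7, value 31
Best: $90.

$90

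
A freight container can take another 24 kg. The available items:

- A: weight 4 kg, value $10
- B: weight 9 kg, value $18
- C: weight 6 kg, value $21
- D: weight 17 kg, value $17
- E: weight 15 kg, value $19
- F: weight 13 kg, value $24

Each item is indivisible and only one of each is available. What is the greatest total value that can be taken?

Check high-value combinations within 24 kg:
- A+C+F: weight 4+6+13=23, value 10+21+24=55
- A+B+C: weight 4+9+6=19, value 10+18+21=49
- C+F: weight 6+13=19, value 21+24=45
- B+F: weight 9+13=22, value 18+24=42
- C+E: weight 6+15=21, value 21+19=40
Best: $55.

$55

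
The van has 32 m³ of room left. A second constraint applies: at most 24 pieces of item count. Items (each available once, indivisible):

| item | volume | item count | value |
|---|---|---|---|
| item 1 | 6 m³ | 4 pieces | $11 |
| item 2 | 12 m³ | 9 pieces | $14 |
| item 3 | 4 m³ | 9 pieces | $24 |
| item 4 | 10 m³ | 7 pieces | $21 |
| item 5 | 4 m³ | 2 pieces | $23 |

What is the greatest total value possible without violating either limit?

$79

Feasible sets respecting both limits:
- item 1+item 3+item 4+item 5: volume 24, item count 22, value 79
- item 1+item 2+item 3+item 5: volume 26, item count 24, value 72
- item 1+item 2+item 4+item 5: volume 32, item count 22, value 69
Best: $79.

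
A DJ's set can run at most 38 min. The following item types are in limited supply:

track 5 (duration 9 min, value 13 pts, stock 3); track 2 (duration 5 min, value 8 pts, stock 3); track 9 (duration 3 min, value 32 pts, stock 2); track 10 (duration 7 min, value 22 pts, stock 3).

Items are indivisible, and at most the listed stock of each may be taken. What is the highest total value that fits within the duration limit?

146 pts

Top feasible selections:
- 2×track 2 + 2×track 9 + 3×track 10: duration 37, value 146
- 1×track 5 + 2×track 9 + 3×track 10: duration 36, value 143
- 1×track 2 + 2×track 9 + 3×track 10: duration 32, value 138
- 2×track 5 + 2×track 9 + 2×track 10: duration 38, value 134
Best: 146 pts.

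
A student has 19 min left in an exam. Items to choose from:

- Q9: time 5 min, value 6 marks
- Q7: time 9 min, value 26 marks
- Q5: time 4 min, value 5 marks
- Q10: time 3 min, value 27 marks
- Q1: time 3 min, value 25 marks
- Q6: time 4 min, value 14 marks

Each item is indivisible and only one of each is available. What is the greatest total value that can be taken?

92 marks

Check high-value combinations within 19 min:
- Q7+Q10+Q1+Q6: time 9+3+3+4=19, value 26+27+25+14=92
- Q7+Q5+Q10+Q1: time 9+4+3+3=19, value 26+5+27+25=83
- Q7+Q10+Q1: time 9+3+3=15, value 26+27+25=78
- Q9+Q5+Q10+Q1+Q6: time 5+4+3+3+4=19, value 6+5+27+25+14=77
Best: 92 marks.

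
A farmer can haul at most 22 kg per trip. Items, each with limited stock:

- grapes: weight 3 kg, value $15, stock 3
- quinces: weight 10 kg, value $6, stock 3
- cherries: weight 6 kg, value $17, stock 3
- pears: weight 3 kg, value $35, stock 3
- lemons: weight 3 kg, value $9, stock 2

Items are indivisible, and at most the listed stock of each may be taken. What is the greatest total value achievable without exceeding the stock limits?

Top feasible selections:
- 3×grapes + 3×pears + 1×lemons: weight 21, value 159
- 2×grapes + 3×pears + 2×lemons: weight 21, value 153
Best: $159.

$159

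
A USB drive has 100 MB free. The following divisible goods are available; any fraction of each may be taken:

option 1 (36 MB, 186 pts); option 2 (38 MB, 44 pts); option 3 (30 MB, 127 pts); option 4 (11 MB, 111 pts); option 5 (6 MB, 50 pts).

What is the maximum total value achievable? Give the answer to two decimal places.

Take in order of value per unit:
- option 4 (111/11 per unit): all 11 → value 111, running total 111.00
- option 5 (50/6 per unit): all 6 → value 50, running total 161.00
- option 1 (186/36 per unit): all 36 → value 186, running total 347.00
- option 3 (127/30 per unit): all 30 → value 127, running total 474.00
- option 2 (44/38 per unit): 17 of 38 → value 17×44/38 = 19.6842, running total 493.68
Total 493.68.

493.68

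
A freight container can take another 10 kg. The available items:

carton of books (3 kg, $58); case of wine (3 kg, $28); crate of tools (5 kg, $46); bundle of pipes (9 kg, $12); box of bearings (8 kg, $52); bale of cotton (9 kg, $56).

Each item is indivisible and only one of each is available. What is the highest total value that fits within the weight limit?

Check high-value combinations within 10 kg:
- carton of books+crate of tools: weight 3+5=8, value 58+46=104
- carton of books+case of wine: weight 3+3=6, value 58+28=86
- case of wine+crate of tools: weight 3+5=8, value 28+46=74
- carton of books: weight 3, value 58
Best: $104.

$104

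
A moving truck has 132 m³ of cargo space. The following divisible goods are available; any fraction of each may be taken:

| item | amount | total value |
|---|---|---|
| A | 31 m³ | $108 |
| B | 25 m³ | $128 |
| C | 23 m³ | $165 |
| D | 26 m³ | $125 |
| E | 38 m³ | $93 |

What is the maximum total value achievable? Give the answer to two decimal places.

Take in order of value per unit:
- C (165/23 per unit): all 23 → value 165, running total 165.00
- B (128/25 per unit): all 25 → value 128, running total 293.00
- D (125/26 per unit): all 26 → value 125, running total 418.00
- A (108/31 per unit): all 31 → value 108, running total 526.00
- E (93/38 per unit): 27 of 38 → value 27×93/38 = 66.0789, running total 592.08
Total 592.08.

592.08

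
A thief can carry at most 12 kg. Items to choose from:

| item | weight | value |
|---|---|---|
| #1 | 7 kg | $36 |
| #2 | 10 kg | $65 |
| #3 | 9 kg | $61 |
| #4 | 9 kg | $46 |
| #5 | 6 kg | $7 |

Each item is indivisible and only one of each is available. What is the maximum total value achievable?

Check high-value combinations within 12 kg:
- #2: weight 10, value 65
- #3: weight 9, value 61
- #4: weight 9, value 46
Best: $65.

$65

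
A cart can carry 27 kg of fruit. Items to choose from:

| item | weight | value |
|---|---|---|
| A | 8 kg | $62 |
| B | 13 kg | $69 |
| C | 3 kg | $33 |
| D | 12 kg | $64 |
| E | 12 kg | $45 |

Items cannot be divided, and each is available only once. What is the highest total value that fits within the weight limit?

$164

This is a 0/1 knapsack; check combinations near the capacity.
- A+B+C: weight 8+13+3=24, value 62+69+33=164
- A+C+D: weight 8+3+12=23, value 62+33+64=159
- C+D+E: weight 3+12+12=27, value 33+64+45=142
- A+C+E: weight 8+3+12=23, value 62+33+45=140
- B+D: weight 13+12=25, value 69+64=133
Best: $164.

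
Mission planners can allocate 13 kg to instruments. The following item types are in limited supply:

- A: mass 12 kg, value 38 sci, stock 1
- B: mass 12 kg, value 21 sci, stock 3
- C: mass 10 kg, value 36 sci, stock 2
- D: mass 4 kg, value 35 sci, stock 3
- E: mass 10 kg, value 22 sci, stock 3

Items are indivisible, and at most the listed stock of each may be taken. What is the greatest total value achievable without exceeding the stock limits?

Top feasible selections:
- 3×D: mass 12, value 105
- 2×D: mass 8, value 70
- 1×A: mass 12, value 38
Best: 105 sci.

105 sci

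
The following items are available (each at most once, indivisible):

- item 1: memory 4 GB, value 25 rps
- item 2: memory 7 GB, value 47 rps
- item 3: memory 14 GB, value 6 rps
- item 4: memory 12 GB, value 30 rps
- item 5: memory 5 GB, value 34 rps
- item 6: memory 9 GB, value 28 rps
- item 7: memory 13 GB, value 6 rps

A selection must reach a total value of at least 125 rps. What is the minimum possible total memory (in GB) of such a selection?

25

Subsets with value ≥ 125, sorted by total memory:
- item 1+item 2+item 5+item 6: memory 25, value 134
- item 1+item 2+item 4+item 5: memory 28, value 136
- item 1+item 2+item 4+item 6: memory 32, value 130
Minimum memory: 25 GB.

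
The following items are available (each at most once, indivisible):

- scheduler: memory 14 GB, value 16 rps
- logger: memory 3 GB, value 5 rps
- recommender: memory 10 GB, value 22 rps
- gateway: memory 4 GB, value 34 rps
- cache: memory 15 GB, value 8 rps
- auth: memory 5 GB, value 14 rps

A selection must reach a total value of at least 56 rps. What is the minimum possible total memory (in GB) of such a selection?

14

Subsets with value ≥ 56, sorted by total memory:
- recommender+gateway: memory 14, value 56
- logger+recommender+gateway: memory 17, value 61
Minimum memory: 14 GB.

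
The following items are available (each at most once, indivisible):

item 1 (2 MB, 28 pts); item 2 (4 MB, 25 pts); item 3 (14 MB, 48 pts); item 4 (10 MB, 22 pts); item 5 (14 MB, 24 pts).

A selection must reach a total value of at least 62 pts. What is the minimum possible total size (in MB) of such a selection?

16

Subsets with value ≥ 62, sorted by total size:
- item 1+item 3: size 16, value 76
- item 1+item 2+item 4: size 16, value 75
- item 2+item 3: size 18, value 73
- item 1+item 2+item 3: size 20, value 101
Minimum size: 16 MB.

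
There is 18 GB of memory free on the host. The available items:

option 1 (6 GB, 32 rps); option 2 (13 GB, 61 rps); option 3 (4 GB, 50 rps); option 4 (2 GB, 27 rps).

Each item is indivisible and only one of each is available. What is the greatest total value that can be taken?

This is a 0/1 knapsack; check combinations near the capacity.
- option 2+option 3: memory 13+4=17, value 61+50=111
- option 1+option 3+option 4: memory 6+4+2=12, value 32+50+27=109
- option 2+option 4: memory 13+2=15, value 61+27=88
- option 1+option 3: memory 6+4=10, value 32+50=82
- option 3+option 4: memory 4+2=6, value 50+27=77
Best: 111 rps.

111 rps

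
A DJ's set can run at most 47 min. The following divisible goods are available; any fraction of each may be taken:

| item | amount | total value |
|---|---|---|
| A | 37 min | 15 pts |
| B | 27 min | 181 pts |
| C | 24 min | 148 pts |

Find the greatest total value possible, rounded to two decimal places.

304.33

Take in order of value per unit:
- B (181/27 per unit): all 27 → value 181, running total 181.00
- C (148/24 per unit): 20 of 24 → value 20×148/24 = 123.3333, running total 304.33
Total 304.33.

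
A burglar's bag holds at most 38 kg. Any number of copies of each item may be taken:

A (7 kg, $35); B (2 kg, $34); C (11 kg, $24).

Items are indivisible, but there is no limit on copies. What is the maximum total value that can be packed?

$646

Best value-per-unit is B at 34/2, and filling with it alone uses weight 19×2=38. No mix of the others beats 19×34 = 646.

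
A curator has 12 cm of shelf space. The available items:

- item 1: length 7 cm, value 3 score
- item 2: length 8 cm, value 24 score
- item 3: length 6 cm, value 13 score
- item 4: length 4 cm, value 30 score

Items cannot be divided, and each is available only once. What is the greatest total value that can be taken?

54 score

This is a 0/1 knapsack; check combinations near the capacity.
- item 2+item 4: length 8+4=12, value 24+30=54
- item 3+item 4: length 6+4=10, value 13+30=43
- item 1+item 4: length 7+4=11, value 3+30=33
Best: 54 score.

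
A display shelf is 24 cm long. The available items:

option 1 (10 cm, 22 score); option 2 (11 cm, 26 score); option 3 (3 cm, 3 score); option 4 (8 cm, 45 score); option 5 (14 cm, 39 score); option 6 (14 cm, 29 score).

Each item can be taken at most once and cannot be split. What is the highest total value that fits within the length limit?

84 score

Check high-value combinations within 24 cm:
- option 4+option 5: length 8+14=22, value 45+39=84
- option 2+option 3+option 4: length 11+3+8=22, value 26+3+45=74
- option 4+option 6: length 8+14=22, value 45+29=74
- option 2+option 4: length 11+8=19, value 26+45=71
Best: 84 score.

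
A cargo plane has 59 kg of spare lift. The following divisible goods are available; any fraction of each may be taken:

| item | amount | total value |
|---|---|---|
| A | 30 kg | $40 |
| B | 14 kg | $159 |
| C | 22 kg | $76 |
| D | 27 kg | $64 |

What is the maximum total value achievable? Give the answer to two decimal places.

Take in order of value per unit:
- B (159/14 per unit): all 14 → value 159, running total 159.00
- C (76/22 per unit): all 22 → value 76, running total 235.00
- D (64/27 per unit): 23 of 27 → value 23×64/27 = 54.5185, running total 289.52
Total 289.52.

289.52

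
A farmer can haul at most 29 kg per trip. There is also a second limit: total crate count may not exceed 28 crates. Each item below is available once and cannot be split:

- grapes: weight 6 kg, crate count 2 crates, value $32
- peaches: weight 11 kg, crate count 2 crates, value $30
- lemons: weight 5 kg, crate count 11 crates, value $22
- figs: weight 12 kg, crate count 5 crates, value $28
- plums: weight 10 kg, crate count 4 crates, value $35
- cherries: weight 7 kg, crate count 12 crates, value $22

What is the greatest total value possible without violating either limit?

Feasible sets respecting both limits:
- grapes+peaches+lemons+cherries: weight 29, crate count 27, value 106
- grapes+peaches+plums: weight 27, crate count 8, value 97
- grapes+figs+plums: weight 28, crate count 11, value 95
- grapes+peaches+figs: weight 29, crate count 9, value 90
Best: $106.

$106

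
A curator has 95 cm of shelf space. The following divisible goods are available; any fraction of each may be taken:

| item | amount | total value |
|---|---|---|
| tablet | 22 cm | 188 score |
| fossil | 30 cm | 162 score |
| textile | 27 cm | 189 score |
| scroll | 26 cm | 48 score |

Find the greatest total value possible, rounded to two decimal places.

Take in order of value per unit:
- tablet (188/22 per unit): all 22 → value 188, running total 188.00
- textile (189/27 per unit): all 27 → value 189, running total 377.00
- fossil (162/30 per unit): all 30 → value 162, running total 539.00
- scroll (48/26 per unit): 16 of 26 → value 16×48/26 = 29.5385, running total 568.54
Total 568.54.

568.54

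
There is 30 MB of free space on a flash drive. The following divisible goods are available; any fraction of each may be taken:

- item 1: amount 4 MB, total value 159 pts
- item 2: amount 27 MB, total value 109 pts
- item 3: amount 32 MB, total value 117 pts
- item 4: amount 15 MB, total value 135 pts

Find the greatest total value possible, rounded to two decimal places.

Take in order of value per unit:
- item 1 (159/4 per unit): all 4 → value 159, running total 159.00
- item 4 (135/15 per unit): all 15 → value 135, running total 294.00
- item 2 (109/27 per unit): 11 of 27 → value 11×109/27 = 44.4074, running total 338.41
Total 338.41.

338.41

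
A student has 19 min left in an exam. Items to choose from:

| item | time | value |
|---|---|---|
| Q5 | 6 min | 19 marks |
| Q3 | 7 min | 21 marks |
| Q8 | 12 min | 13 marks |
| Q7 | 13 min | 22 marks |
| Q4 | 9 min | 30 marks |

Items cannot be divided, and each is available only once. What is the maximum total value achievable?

This is a 0/1 knapsack; check combinations near the capacity.
- Q3+Q4: time 7+9=16, value 21+30=51
- Q5+Q4: time 6+9=15, value 19+30=49
- Q5+Q7: time 6+13=19, value 19+22=41
- Q5+Q3: time 6+7=13, value 19+21=40
Best: 51 marks.

51 marks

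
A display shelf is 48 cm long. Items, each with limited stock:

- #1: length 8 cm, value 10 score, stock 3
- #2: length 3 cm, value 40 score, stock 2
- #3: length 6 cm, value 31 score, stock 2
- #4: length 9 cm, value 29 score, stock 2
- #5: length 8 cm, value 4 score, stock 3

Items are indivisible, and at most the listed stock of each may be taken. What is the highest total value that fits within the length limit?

210 score

Best selections within length 48 and stock limits:
- 1×#1 + 2×#2 + 2×#3 + 2×#4: length 44, value 210
- 2×#2 + 2×#3 + 2×#4 + 1×#5: length 44, value 204
Best: 210 score.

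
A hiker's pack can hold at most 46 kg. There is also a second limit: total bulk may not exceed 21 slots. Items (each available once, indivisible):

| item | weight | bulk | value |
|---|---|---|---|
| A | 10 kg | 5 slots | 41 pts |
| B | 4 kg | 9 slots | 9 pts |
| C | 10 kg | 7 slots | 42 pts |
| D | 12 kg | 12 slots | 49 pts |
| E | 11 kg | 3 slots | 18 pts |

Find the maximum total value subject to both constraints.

Feasible sets respecting both limits:
- A+D+E: weight 33, bulk 20, value 108
- A+C+E: weight 31, bulk 15, value 101
- A+B+C: weight 24, bulk 21, value 92
Best: 108 pts.

108 pts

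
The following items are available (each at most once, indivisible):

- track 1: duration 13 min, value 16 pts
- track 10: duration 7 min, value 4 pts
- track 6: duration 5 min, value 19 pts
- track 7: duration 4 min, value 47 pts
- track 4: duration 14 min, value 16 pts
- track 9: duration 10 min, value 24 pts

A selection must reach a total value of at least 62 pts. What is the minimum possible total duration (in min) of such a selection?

Subsets with value ≥ 62, sorted by total duration:
- track 6+track 7: duration 9, value 66
- track 7+track 9: duration 14, value 71
- track 10+track 6+track 7: duration 16, value 70
- track 1+track 7: duration 17, value 63
Minimum duration: 9 min.

9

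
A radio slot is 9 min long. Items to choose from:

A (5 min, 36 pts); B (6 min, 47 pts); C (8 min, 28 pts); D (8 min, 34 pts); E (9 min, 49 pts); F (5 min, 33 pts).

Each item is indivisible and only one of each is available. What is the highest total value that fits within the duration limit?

Check high-value combinations within 9 min:
- E: duration 9, value 49
- B: duration 6, value 47
- A: duration 5, value 36
- D: duration 8, value 34
- F: duration 5, value 33
Best: 49 pts.

49 pts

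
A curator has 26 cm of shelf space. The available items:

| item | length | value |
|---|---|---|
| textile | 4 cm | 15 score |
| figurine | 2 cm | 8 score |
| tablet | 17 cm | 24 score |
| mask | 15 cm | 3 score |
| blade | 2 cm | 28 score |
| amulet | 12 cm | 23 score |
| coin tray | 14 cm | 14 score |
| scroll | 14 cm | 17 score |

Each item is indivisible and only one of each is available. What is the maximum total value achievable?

This is a 0/1 knapsack; check combinations near the capacity.
- textile+figurine+tablet+blade: length 4+2+17+2=25, value 15+8+24+28=75
- textile+figurine+blade+amulet: length 4+2+2+12=20, value 15+8+28+23=74
- textile+figurine+blade+scroll: length 4+2+2+14=22, value 15+8+28+17=68
Best: 75 score.

75 score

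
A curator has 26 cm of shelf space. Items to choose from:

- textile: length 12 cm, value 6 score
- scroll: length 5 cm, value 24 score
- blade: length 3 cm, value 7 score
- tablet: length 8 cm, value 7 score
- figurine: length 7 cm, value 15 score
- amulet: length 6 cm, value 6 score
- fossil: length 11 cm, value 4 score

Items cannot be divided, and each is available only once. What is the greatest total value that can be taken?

Check high-value combinations within 26 cm:
- scroll+blade+tablet+figurine: length 5+3+8+7=23, value 24+7+7+15=53
- scroll+blade+figurine+amulet: length 5+3+7+6=21, value 24+7+15+6=52
- scroll+tablet+figurine+amulet: length 5+8+7+6=26, value 24+7+15+6=52
- scroll+blade+figurine+fossil: length 5+3+7+11=26, value 24+7+15+4=50
- scroll+blade+figurine: length 5+3+7=15, value 24+7+15=46
Best: 53 score.

53 score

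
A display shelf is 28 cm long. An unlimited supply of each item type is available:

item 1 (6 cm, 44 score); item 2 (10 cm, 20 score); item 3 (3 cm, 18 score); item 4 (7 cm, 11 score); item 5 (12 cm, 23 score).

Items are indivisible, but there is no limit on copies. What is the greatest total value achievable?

194 score

Best value-per-unit is item 1 at 44/6; filling with it alone gives 4×44 = 176.
Optimal mix: 4×item 1 + 1×item 3 → length 27, value 194.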